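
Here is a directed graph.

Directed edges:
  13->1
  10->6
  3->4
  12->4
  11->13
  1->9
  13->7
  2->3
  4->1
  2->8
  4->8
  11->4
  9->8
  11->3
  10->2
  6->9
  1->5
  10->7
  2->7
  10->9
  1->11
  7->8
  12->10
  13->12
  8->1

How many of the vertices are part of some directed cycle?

12

A vertex is on a directed cycle iff it belongs to a strongly connected component of size ≥ 2 (or has a self-loop).
The vertices on cycles are {1, 2, 3, 4, 6, 7, 8, 9, 10, 11, 12, 13} — 12 in total.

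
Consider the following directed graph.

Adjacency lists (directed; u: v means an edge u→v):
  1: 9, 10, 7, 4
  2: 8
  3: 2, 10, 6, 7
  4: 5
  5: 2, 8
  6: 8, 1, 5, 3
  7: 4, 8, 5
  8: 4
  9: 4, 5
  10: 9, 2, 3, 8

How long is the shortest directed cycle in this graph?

2

For each vertex v, BFS finds the shortest path from v back to v.
The shortest such closed walk is 6 → 3 → 6, length 2.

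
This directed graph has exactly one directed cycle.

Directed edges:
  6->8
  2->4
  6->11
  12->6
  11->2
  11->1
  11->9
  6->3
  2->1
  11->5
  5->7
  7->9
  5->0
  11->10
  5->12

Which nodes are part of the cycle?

5, 6, 11, 12

DFS with gray/black marking from 6:
6 gray
  11 gray
    5 gray
      7 gray
        9 gray
        9 black
      7 black
      12 gray
        12→6: 6 is gray → back edge
Back edge closes the cycle 6 → 11 → 5 → 12 → 6; its vertices are {5, 6, 11, 12}.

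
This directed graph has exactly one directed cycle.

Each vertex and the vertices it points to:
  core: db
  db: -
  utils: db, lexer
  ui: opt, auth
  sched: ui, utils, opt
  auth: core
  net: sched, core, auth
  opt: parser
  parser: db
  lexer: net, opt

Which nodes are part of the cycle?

net, lexer, sched, utils

DFS with gray/black marking from utils:
utils gray
  db gray
  db black
  lexer gray
    net gray
      sched gray
        ui gray
          opt gray
            parser gray
              parser→db: db black — skip
            parser black
          opt black
          auth gray
            core gray
              core→db: db black — skip
            core black
          auth black
        ui black
        sched→utils: utils is gray → back edge
Back edge closes the cycle utils → lexer → net → sched → utils; its vertices are {net, lexer, sched, utils}.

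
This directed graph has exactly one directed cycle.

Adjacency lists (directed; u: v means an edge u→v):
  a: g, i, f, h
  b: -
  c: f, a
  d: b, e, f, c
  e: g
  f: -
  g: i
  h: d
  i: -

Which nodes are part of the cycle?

DFS with gray/black marking from h:
h gray
  d gray
    b gray
    b black
    e gray
      g gray
        i gray
        i black
      g black
    e black
    f gray
    f black
    c gray
      c→f: f black — skip
      a gray
        a→g: g black — skip
        a→i: i black — skip
        a→f: f black — skip
        a→h: h is gray → back edge
Back edge closes the cycle h → d → c → a → h; its vertices are {a, c, d, h}.

a, c, d, h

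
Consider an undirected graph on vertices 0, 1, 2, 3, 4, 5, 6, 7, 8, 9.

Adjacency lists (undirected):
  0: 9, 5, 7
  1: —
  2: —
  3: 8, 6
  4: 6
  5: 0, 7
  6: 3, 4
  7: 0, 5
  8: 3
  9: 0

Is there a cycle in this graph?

Yes

DFS, tracking each vertex's parent; an edge to a visited non-parent vertex closes a cycle.
Start from 4:
visit 4 (parent –)
  visit 6 (parent 4)
    visit 3 (parent 6)
      visit 8 (parent 3)
        8–3: parent, skip
      3–6: parent, skip
    6–4: parent, skip
visit 0 (parent –)
  visit 9 (parent 0)
    9–0: parent, skip
  visit 5 (parent 0)
    5–0: parent, skip
    visit 7 (parent 5)
      7–0: 0 visited and ≠ parent → cycle
Cycle: 0 – 5 – 7 – 0.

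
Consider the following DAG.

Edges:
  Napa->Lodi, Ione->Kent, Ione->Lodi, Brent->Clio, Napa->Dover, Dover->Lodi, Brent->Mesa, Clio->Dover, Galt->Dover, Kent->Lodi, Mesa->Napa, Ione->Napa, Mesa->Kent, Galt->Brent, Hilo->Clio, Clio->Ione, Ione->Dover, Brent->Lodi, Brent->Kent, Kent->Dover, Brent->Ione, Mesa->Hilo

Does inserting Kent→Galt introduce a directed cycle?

Yes

Adding Kent→Galt creates a cycle iff Galt can already reach Kent.
Path from Galt: Galt → Brent → Kent.
So Galt → … → Kent → Galt is a cycle.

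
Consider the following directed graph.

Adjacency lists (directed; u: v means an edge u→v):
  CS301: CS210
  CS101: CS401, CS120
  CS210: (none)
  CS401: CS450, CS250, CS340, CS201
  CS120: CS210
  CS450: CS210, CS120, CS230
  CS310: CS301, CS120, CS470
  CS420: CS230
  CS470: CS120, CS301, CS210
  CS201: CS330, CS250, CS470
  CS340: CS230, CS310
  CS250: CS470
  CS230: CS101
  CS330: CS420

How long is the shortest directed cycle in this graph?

For each vertex v, BFS finds the shortest path from v back to v.
The shortest such closed walk is CS401 → CS450 → CS230 → CS101 → CS401, length 4.

4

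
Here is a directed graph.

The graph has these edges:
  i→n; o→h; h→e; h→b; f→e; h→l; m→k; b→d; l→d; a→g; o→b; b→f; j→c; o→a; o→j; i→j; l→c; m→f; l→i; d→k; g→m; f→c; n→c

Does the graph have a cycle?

No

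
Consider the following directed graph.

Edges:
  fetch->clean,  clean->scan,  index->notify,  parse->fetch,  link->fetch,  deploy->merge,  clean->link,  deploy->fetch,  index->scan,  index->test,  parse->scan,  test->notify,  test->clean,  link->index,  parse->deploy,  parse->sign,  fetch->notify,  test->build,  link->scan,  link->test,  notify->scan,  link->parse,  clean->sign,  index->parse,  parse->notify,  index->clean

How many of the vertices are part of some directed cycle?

A vertex is on a directed cycle iff it belongs to a strongly connected component of size ≥ 2 (or has a self-loop).
The vertices on cycles are {link, test, clean, fetch, index, parse, deploy} — 7 in total.

7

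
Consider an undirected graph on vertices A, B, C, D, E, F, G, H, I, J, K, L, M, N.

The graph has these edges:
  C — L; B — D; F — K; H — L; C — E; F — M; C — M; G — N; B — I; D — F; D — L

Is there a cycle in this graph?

Yes

DFS, tracking each vertex's parent; an edge to a visited non-parent vertex closes a cycle.
Start from H:
visit H (parent –)
  visit L (parent H)
    visit D (parent L)
      visit B (parent D)
        visit I (parent B)
          I–B: parent, skip
        B–D: parent, skip
      D–L: parent, skip
      visit F (parent D)
        visit K (parent F)
          K–F: parent, skip
        visit M (parent F)
          visit C (parent M)
            C–M: parent, skip
            visit E (parent C)
              E–C: parent, skip
            C–L: L visited and ≠ parent → cycle
Cycle: L – D – F – M – C – L.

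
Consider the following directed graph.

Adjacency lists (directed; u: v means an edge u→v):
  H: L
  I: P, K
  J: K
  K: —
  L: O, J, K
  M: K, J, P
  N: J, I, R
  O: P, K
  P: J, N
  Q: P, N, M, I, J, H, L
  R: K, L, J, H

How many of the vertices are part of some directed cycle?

7

A vertex is on a directed cycle iff it belongs to a strongly connected component of size ≥ 2 (or has a self-loop).
The vertices on cycles are {H, I, L, N, O, P, R} — 7 in total.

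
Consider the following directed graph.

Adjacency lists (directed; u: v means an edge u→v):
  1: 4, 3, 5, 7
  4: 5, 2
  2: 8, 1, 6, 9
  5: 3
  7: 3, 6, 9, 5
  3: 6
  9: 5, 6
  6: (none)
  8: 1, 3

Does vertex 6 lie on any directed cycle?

No

6 lies on a cycle iff there is a path from 6 back to itself.
Exploring from 6, it never reaches itself; equivalently, its strongly connected component is a singleton.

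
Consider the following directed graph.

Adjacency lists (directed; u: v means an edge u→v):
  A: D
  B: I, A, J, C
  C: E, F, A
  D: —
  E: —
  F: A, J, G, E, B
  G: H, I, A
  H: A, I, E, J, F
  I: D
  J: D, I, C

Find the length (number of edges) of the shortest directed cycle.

For each vertex v, BFS finds the shortest path from v back to v.
The shortest such closed walk is B → C → F → B, length 3.

3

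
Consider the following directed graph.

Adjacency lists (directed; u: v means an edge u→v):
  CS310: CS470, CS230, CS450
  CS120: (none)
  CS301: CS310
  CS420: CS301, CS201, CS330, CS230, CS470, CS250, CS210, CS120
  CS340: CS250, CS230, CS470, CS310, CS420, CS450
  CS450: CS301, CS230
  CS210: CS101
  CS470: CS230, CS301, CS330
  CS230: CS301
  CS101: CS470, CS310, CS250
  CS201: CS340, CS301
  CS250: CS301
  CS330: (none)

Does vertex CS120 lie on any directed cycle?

CS120 lies on a cycle iff there is a path from CS120 back to itself.
Exploring from CS120, it never reaches itself; equivalently, its strongly connected component is a singleton.

No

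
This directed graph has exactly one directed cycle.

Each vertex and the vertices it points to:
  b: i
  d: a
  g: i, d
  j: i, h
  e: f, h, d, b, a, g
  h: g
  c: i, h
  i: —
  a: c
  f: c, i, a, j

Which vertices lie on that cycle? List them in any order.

a, c, d, g, h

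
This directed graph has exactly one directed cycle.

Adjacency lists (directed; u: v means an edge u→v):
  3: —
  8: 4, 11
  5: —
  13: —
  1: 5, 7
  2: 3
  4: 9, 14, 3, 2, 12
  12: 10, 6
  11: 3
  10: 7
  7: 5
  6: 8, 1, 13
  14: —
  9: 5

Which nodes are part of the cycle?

4, 6, 8, 12

DFS with gray/black marking from 12:
12 gray
  10 gray
    7 gray
      5 gray
      5 black
    7 black
  10 black
  6 gray
    8 gray
      4 gray
        9 gray
          9→5: 5 black — skip
        9 black
        14 gray
        14 black
        3 gray
        3 black
        2 gray
          2→3: 3 black — skip
        2 black
        4→12: 12 is gray → back edge
Back edge closes the cycle 12 → 6 → 8 → 4 → 12; its vertices are {4, 6, 8, 12}.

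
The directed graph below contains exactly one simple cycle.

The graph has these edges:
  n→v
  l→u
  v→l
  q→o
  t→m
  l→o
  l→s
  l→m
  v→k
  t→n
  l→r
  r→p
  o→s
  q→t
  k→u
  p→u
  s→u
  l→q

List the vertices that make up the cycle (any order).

l, n, q, t, v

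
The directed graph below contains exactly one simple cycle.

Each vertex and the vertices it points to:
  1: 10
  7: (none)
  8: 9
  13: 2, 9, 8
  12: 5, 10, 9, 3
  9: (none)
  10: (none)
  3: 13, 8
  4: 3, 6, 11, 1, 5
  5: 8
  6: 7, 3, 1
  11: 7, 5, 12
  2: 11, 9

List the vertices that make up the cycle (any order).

2, 3, 11, 12, 13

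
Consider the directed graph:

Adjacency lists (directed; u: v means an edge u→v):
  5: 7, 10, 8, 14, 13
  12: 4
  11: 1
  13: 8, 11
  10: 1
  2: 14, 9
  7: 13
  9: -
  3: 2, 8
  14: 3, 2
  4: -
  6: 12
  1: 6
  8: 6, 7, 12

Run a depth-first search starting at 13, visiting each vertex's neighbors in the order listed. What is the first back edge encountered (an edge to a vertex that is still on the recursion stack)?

DFS from 13 (visiting each vertex's neighbors in the order listed); mark gray on enter, black on exit:
13 gray
  8 gray
    6 gray
      12 gray
        4 gray
        4 black
      12 black
    6 black
    7 gray
      7→13: 13 is gray → back edge
First back edge: 7 → 13.

7→13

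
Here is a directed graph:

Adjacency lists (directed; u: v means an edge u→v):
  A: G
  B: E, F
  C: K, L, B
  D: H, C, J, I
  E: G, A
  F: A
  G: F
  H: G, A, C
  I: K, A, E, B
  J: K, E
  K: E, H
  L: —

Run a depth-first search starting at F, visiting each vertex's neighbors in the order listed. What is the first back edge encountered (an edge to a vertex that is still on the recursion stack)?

G->F

DFS from F (visiting each vertex's neighbors in the order listed); mark gray on enter, black on exit:
F gray
  A gray
    G gray
      G→F: F is gray → back edge
First back edge: G → F.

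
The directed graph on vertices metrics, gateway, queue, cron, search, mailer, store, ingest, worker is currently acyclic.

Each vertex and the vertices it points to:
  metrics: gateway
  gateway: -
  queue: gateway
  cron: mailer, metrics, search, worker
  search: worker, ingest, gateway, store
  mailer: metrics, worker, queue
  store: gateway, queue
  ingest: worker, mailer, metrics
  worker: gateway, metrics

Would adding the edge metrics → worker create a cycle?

Adding metrics→worker creates a cycle iff worker can already reach metrics.
Path from worker: worker → metrics.
So worker → … → metrics → worker is a cycle.

Yes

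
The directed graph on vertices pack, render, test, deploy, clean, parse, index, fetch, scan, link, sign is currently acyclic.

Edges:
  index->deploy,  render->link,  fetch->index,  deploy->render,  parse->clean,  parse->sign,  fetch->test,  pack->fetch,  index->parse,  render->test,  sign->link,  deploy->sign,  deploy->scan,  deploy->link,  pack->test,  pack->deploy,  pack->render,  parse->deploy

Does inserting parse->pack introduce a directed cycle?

Adding parse→pack creates a cycle iff pack can already reach parse.
Path from pack: pack → fetch → index → parse.
So pack → … → parse → pack is a cycle.

Yes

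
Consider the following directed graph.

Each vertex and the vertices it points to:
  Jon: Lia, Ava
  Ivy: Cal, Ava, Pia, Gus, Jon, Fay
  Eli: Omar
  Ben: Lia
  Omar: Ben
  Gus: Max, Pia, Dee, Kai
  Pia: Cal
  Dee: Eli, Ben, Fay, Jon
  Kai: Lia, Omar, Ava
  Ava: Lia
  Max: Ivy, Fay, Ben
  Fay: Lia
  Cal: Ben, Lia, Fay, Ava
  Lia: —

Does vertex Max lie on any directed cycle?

Max is on a cycle iff Max can reach itself via ≥1 edge.
Max → Ivy → Gus → Max — yes.

Yes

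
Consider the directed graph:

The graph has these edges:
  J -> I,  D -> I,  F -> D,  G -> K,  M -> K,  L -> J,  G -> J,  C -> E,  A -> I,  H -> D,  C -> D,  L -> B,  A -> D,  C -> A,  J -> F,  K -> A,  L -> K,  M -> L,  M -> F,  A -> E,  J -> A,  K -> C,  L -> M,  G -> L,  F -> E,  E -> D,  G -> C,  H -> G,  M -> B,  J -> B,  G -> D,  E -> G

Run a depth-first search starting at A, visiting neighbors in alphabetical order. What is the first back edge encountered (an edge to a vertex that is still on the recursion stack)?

DFS from A (visiting neighbors in alphabetical order); mark gray on enter, black on exit:
A gray
  D gray
    I gray
    I black
  D black
  E gray
    E→D: D black — skip
    G gray
      C gray
        C→A: A is gray → back edge
First back edge: C → A.

C->A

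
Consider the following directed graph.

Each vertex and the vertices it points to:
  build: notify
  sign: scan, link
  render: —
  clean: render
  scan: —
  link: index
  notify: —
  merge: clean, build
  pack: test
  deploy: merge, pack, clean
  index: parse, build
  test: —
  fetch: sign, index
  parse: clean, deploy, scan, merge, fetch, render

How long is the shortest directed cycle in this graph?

3

For each vertex v, BFS finds the shortest path from v back to v.
The shortest such closed walk is parse → fetch → index → parse, length 3.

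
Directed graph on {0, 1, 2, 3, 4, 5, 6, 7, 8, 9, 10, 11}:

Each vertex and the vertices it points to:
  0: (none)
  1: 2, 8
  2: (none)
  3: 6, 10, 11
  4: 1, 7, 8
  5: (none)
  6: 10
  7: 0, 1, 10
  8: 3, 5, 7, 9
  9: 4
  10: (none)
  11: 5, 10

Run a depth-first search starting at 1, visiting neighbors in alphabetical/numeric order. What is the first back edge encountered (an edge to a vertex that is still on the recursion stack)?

7→1

DFS from 1 (visiting neighbors in alphabetical/numeric order); mark gray on enter, black on exit:
1 gray
  2 gray
  2 black
  8 gray
    3 gray
      6 gray
        10 gray
        10 black
      6 black
      3→10: 10 black — skip
      11 gray
        5 gray
        5 black
        11→10: 10 black — skip
      11 black
    3 black
    8→5: 5 black — skip
    7 gray
      0 gray
      0 black
      7→1: 1 is gray → back edge
First back edge: 7 → 1.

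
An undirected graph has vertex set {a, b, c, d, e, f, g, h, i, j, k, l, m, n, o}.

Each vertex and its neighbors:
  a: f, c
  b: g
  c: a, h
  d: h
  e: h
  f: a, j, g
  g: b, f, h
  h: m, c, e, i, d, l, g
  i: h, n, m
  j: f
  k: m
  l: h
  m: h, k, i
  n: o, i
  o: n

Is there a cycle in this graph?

DFS, tracking each vertex's parent; an edge to a visited non-parent vertex closes a cycle.
Start from g:
visit g (parent –)
  visit b (parent g)
    b–g: parent, skip
  visit f (parent g)
    visit a (parent f)
      a–f: parent, skip
      visit c (parent a)
        c–a: parent, skip
        visit h (parent c)
          visit m (parent h)
            m–h: parent, skip
            visit k (parent m)
              k–m: parent, skip
            visit i (parent m)
              i–h: h visited and ≠ parent → cycle
Cycle: h – m – i – h.

Yes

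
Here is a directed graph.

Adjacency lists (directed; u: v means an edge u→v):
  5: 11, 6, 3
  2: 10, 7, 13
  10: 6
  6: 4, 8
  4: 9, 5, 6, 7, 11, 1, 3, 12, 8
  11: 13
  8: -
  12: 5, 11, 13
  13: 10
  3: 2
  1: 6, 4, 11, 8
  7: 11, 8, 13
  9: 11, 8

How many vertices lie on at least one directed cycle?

12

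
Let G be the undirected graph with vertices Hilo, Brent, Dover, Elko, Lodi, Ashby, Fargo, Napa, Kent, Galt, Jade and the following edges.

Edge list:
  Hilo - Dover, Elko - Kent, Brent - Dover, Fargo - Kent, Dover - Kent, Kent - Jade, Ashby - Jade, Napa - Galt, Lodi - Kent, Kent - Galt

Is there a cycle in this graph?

No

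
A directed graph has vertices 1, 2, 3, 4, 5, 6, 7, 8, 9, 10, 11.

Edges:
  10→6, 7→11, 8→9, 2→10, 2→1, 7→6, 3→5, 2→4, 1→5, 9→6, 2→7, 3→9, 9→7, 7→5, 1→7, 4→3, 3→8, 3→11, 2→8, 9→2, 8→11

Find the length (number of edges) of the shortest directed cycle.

3

For each vertex v, BFS finds the shortest path from v back to v.
The shortest such closed walk is 9 → 2 → 8 → 9, length 3.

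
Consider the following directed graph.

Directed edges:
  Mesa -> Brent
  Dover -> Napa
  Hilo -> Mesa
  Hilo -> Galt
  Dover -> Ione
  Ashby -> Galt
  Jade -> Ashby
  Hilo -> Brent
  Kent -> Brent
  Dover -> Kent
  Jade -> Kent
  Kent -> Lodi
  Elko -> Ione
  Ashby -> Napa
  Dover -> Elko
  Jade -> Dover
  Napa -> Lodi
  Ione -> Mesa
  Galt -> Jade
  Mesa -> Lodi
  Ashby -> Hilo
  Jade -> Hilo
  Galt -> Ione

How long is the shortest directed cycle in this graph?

3

For each vertex v, BFS finds the shortest path from v back to v.
The shortest such closed walk is Galt → Jade → Hilo → Galt, length 3.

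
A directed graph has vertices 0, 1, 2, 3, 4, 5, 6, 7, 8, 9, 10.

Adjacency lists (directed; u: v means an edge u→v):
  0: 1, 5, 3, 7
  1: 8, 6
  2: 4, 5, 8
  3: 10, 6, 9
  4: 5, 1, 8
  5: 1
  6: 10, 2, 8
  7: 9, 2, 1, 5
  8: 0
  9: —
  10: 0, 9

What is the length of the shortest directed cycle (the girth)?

3

For each vertex v, BFS finds the shortest path from v back to v.
The shortest such closed walk is 0 → 3 → 10 → 0, length 3.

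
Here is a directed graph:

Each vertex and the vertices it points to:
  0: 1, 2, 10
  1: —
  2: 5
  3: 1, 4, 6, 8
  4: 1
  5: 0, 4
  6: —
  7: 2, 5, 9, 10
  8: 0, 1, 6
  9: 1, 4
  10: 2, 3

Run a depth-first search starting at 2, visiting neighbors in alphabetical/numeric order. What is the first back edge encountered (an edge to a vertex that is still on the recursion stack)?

DFS from 2 (visiting neighbors in alphabetical/numeric order); mark gray on enter, black on exit:
2 gray
  5 gray
    0 gray
      1 gray
      1 black
      0→2: 2 is gray → back edge
First back edge: 0 → 2.

0→2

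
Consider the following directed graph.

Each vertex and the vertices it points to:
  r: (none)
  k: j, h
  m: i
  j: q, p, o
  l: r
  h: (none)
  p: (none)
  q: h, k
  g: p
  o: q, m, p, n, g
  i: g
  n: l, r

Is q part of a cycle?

Yes

q is on a cycle iff q can reach itself via ≥1 edge.
q → k → j → q — yes.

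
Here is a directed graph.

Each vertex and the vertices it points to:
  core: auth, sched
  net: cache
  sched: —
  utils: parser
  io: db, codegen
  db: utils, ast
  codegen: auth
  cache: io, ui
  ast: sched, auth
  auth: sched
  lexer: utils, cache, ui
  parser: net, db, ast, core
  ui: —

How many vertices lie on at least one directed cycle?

6

A vertex is on a directed cycle iff it belongs to a strongly connected component of size ≥ 2 (or has a self-loop).
The vertices on cycles are {db, io, net, cache, utils, parser} — 6 in total.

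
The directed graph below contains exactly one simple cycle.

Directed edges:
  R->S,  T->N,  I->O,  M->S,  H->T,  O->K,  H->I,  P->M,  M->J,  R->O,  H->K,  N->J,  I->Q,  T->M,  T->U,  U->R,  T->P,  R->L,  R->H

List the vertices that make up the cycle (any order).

H, R, T, U

DFS with gray/black marking from H:
H gray
  K gray
  K black
  T gray
    M gray
      S gray
      S black
      J gray
      J black
    M black
    P gray
      P→M: M black — skip
    P black
    U gray
      R gray
        O gray
          O→K: K black — skip
        O black
        R→S: S black — skip
        L gray
        L black
        R→H: H is gray → back edge
Back edge closes the cycle H → T → U → R → H; its vertices are {H, R, T, U}.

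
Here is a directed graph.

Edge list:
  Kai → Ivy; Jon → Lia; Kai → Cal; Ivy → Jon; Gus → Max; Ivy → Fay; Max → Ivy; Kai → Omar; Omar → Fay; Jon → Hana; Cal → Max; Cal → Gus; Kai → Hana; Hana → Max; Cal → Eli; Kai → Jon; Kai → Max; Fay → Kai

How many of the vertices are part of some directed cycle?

9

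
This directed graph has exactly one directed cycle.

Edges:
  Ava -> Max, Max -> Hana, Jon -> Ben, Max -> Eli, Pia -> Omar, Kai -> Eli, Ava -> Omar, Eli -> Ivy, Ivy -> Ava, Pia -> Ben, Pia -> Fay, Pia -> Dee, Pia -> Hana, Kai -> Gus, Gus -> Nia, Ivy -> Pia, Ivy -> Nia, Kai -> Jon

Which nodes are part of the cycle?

Ava, Eli, Ivy, Max

DFS with gray/black marking from Eli:
Eli gray
  Ivy gray
    Nia gray
    Nia black
    Pia gray
      Omar gray
      Omar black
      Ben gray
      Ben black
      Dee gray
      Dee black
      Fay gray
      Fay black
      Hana gray
      Hana black
    Pia black
    Ava gray
      Max gray
        Max→Eli: Eli is gray → back edge
Back edge closes the cycle Eli → Ivy → Ava → Max → Eli; its vertices are {Ava, Eli, Ivy, Max}.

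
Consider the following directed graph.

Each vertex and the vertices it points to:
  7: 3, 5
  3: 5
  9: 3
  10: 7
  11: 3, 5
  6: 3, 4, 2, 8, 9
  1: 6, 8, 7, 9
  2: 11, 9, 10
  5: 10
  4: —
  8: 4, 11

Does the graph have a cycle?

DFS with white/gray/black marking, starting from 11:
11 gray
  3 gray
    5 gray
      10 gray
        7 gray
          7→3: 3 is gray → back edge
Back edge found, so a cycle exists: 3 → 5 → 10 → 7 → 3.

Yes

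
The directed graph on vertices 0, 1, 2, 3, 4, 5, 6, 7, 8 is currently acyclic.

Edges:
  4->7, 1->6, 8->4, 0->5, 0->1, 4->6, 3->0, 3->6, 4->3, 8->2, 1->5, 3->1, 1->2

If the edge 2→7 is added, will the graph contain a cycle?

No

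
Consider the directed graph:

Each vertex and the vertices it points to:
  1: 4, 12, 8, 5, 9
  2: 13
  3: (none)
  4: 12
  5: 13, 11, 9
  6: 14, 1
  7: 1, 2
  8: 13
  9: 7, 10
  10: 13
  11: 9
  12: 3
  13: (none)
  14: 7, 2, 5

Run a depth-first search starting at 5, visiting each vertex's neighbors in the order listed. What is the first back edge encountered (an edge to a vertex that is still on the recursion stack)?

1→5

DFS from 5 (visiting each vertex's neighbors in the order listed); mark gray on enter, black on exit:
5 gray
  13 gray
  13 black
  11 gray
    9 gray
      7 gray
        1 gray
          4 gray
            12 gray
              3 gray
              3 black
            12 black
          4 black
          1→12: 12 black — skip
          8 gray
            8→13: 13 black — skip
          8 black
          1→5: 5 is gray → back edge
First back edge: 1 → 5.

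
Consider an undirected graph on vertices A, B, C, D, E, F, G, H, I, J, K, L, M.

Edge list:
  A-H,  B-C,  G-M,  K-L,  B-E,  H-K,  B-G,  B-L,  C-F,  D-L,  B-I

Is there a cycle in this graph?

DFS, tracking each vertex's parent; an edge to a visited non-parent vertex closes a cycle.
Start from C:
visit C (parent –)
  visit F (parent C)
    F–C: parent, skip
  visit B (parent C)
    visit E (parent B)
      E–B: parent, skip
    visit G (parent B)
      visit M (parent G)
        M–G: parent, skip
      G–B: parent, skip
    visit I (parent B)
      I–B: parent, skip
    B–C: parent, skip
    visit L (parent B)
      visit K (parent L)
        visit H (parent K)
          visit A (parent H)
            A–H: parent, skip
          H–K: parent, skip
        K–L: parent, skip
      visit D (parent L)
        D–L: parent, skip
      L–B: parent, skip
visit J (parent –)
No non-parent visited neighbor found — the graph is a forest.

No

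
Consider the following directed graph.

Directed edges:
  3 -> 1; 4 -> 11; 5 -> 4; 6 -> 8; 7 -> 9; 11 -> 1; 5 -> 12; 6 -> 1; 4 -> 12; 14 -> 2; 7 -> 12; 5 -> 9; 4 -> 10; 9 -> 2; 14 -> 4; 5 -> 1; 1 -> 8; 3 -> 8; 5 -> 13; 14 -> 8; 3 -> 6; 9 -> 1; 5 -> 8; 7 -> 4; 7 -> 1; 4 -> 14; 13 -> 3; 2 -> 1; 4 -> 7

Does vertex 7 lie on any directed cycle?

Yes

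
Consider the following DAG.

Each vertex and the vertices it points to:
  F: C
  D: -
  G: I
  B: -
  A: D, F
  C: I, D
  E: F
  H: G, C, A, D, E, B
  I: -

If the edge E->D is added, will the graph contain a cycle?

No

Adding E→D creates a cycle iff D can already reach E.
Explore from D: no path reaches E. The graph stays acyclic.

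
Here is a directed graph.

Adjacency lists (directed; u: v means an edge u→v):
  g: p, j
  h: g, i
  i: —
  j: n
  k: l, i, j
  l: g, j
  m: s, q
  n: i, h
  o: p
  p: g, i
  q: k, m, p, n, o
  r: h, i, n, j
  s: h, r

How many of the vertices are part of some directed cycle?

A vertex is on a directed cycle iff it belongs to a strongly connected component of size ≥ 2 (or has a self-loop).
The vertices on cycles are {g, h, j, m, n, p, q} — 7 in total.

7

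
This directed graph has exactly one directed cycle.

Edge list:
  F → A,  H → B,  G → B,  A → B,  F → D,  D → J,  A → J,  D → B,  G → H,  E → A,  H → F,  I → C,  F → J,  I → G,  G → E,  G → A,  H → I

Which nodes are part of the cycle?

DFS with gray/black marking from I:
I gray
  C gray
  C black
  G gray
    E gray
      A gray
        J gray
        J black
        B gray
        B black
      A black
    E black
    G→B: B black — skip
    G→A: A black — skip
    H gray
      H→I: I is gray → back edge
Back edge closes the cycle I → G → H → I; its vertices are {G, H, I}.

G, H, I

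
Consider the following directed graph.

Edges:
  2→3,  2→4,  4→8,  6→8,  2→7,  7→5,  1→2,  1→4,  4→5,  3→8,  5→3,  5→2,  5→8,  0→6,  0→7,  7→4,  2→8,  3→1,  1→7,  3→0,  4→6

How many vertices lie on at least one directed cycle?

7

A vertex is on a directed cycle iff it belongs to a strongly connected component of size ≥ 2 (or has a self-loop).
The vertices on cycles are {0, 1, 2, 3, 4, 5, 7} — 7 in total.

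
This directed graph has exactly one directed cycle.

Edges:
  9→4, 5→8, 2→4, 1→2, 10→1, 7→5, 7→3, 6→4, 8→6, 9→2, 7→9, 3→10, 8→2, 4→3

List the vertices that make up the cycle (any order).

DFS with gray/black marking from 3:
3 gray
  10 gray
    1 gray
      2 gray
        4 gray
          4→3: 3 is gray → back edge
Back edge closes the cycle 3 → 10 → 1 → 2 → 4 → 3; its vertices are {1, 2, 3, 4, 10}.

1, 2, 3, 4, 10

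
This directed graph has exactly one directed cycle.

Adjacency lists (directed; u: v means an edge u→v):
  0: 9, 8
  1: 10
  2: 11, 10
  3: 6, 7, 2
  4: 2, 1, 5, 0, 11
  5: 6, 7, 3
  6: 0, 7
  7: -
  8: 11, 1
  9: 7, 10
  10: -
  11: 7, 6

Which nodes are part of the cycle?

DFS with gray/black marking from 0:
0 gray
  9 gray
    7 gray
    7 black
    10 gray
    10 black
  9 black
  8 gray
    11 gray
      11→7: 7 black — skip
      6 gray
        6→0: 0 is gray → back edge
Back edge closes the cycle 0 → 8 → 11 → 6 → 0; its vertices are {0, 6, 8, 11}.

0, 6, 8, 11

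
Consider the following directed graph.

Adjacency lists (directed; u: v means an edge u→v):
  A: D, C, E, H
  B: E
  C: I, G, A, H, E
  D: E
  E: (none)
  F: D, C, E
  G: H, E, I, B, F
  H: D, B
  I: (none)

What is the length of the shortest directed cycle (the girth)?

2

For each vertex v, BFS finds the shortest path from v back to v.
The shortest such closed walk is C → A → C, length 2.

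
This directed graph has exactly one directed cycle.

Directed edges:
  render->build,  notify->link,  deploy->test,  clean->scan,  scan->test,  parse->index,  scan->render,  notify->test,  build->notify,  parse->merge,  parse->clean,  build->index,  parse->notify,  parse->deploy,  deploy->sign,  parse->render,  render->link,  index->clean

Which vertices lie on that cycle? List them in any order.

scan, build, clean, index, render

DFS with gray/black marking from index:
index gray
  clean gray
    scan gray
      test gray
      test black
      render gray
        link gray
        link black
        build gray
          build→index: index is gray → back edge
Back edge closes the cycle index → clean → scan → render → build → index; its vertices are {scan, build, clean, index, render}.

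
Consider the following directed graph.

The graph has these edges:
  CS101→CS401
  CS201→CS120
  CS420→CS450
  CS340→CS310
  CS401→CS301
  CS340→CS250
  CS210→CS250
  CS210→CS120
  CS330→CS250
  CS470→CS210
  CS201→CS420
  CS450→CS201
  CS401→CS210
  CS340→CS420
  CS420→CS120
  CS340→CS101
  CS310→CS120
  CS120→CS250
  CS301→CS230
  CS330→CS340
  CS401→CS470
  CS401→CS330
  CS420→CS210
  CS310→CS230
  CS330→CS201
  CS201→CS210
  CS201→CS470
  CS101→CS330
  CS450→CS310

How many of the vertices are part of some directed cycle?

A vertex is on a directed cycle iff it belongs to a strongly connected component of size ≥ 2 (or has a self-loop).
The vertices on cycles are {CS101, CS201, CS330, CS340, CS401, CS420, CS450} — 7 in total.

7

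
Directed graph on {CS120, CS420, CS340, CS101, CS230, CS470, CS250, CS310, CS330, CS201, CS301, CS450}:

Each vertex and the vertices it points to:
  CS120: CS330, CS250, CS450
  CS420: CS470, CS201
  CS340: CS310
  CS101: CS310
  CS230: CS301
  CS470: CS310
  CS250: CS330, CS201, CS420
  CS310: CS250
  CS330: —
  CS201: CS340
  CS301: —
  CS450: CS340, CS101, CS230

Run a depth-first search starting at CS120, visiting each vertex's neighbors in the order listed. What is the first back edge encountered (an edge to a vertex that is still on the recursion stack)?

CS310→CS250

DFS from CS120 (visiting each vertex's neighbors in the order listed); mark gray on enter, black on exit:
CS120 gray
  CS330 gray
  CS330 black
  CS250 gray
    CS250→CS330: CS330 black — skip
    CS201 gray
      CS340 gray
        CS310 gray
          CS310→CS250: CS250 is gray → back edge
First back edge: CS310 → CS250.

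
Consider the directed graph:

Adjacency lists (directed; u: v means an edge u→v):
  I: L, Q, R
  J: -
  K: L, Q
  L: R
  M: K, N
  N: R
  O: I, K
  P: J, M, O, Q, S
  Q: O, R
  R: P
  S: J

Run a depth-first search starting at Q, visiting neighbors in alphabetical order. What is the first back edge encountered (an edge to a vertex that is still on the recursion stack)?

DFS from Q (visiting neighbors in alphabetical order); mark gray on enter, black on exit:
Q gray
  O gray
    I gray
      L gray
        R gray
          P gray
            J gray
            J black
            M gray
              K gray
                K→L: L is gray → back edge
First back edge: K → L.

K->L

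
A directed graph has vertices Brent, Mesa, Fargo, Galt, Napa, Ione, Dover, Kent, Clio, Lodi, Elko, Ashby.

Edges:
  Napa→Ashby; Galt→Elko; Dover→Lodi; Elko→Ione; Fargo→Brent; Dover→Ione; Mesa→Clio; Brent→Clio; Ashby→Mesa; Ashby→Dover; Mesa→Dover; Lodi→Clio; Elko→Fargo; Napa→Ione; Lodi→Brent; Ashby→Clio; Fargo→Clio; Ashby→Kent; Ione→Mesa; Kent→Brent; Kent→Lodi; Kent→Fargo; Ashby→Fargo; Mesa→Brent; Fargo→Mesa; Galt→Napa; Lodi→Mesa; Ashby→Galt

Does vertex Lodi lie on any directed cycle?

Yes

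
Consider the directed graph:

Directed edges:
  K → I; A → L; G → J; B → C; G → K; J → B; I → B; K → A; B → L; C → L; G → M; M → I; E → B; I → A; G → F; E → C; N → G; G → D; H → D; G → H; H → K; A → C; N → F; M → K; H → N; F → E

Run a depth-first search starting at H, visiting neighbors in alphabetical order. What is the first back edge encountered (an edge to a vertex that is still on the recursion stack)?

G->H

DFS from H (visiting neighbors in alphabetical order); mark gray on enter, black on exit:
H gray
  D gray
  D black
  K gray
    A gray
      C gray
        L gray
        L black
      C black
      A→L: L black — skip
    A black
    I gray
      I→A: A black — skip
      B gray
        B→C: C black — skip
        B→L: L black — skip
      B black
    I black
  K black
  N gray
    F gray
      E gray
        E→B: B black — skip
        E→C: C black — skip
      E black
    F black
    G gray
      G→D: D black — skip
      G→F: F black — skip
      G→H: H is gray → back edge
First back edge: G → H.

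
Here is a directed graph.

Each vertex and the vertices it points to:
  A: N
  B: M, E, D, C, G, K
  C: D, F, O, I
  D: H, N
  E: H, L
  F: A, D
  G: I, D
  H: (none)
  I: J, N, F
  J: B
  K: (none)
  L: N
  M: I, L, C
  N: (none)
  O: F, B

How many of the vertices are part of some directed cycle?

7

A vertex is on a directed cycle iff it belongs to a strongly connected component of size ≥ 2 (or has a self-loop).
The vertices on cycles are {B, C, G, I, J, M, O} — 7 in total.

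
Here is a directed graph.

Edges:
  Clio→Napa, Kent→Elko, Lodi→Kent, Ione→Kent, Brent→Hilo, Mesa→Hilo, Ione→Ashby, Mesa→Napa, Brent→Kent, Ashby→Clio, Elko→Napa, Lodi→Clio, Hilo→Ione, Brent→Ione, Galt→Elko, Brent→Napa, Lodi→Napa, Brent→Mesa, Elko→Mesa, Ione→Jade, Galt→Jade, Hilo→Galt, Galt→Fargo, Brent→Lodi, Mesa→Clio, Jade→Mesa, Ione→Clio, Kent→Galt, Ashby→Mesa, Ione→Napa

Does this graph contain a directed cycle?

Yes

DFS with white/gray/black marking, starting from Clio:
Clio gray
  Napa gray
  Napa black
Clio black
Ione gray
  Ashby gray
    Mesa gray
      Hilo gray
        Galt gray
          Fargo gray
          Fargo black
          Elko gray
            Elko→Mesa: Mesa is gray → back edge
Back edge found, so a cycle exists: Mesa → Hilo → Galt → Elko → Mesa.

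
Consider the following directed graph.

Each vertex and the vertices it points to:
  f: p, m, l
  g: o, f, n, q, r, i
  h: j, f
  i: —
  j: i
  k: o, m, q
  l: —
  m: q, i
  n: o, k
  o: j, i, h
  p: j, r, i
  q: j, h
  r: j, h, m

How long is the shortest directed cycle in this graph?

4

For each vertex v, BFS finds the shortest path from v back to v.
The shortest such closed walk is f → m → q → h → f, length 4.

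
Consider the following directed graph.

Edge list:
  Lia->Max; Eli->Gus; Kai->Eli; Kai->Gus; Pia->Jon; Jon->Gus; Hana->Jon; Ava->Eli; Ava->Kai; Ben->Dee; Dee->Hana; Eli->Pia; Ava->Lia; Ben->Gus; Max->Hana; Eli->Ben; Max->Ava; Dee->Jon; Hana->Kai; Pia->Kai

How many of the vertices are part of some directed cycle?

A vertex is on a directed cycle iff it belongs to a strongly connected component of size ≥ 2 (or has a self-loop).
The vertices on cycles are {Ava, Ben, Dee, Eli, Kai, Lia, Max, Pia, Hana} — 9 in total.

9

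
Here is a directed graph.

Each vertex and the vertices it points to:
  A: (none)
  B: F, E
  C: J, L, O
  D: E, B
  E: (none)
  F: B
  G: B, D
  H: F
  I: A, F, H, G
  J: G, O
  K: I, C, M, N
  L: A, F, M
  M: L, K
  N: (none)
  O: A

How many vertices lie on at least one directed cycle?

6

A vertex is on a directed cycle iff it belongs to a strongly connected component of size ≥ 2 (or has a self-loop).
The vertices on cycles are {B, C, F, K, L, M} — 6 in total.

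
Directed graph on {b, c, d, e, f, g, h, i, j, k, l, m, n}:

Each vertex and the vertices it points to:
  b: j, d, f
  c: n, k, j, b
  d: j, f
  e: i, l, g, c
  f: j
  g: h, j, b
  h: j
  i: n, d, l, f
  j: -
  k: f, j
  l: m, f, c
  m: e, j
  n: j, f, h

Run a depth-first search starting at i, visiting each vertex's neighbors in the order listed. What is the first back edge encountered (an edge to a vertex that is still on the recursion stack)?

DFS from i (visiting each vertex's neighbors in the order listed); mark gray on enter, black on exit:
i gray
  n gray
    j gray
    j black
    f gray
      f→j: j black — skip
    f black
    h gray
      h→j: j black — skip
    h black
  n black
  d gray
    d→j: j black — skip
    d→f: f black — skip
  d black
  l gray
    m gray
      e gray
        e→i: i is gray → back edge
First back edge: e → i.

e->i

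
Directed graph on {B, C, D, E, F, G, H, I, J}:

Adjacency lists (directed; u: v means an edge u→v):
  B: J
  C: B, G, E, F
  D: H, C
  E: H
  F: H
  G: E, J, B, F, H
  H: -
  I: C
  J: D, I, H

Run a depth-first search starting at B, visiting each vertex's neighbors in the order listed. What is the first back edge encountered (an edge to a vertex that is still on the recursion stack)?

C->B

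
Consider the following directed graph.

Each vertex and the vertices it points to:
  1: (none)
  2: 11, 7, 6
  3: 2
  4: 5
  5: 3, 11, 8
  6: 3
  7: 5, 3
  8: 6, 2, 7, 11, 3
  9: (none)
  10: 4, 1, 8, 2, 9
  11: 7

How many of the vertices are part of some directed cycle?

A vertex is on a directed cycle iff it belongs to a strongly connected component of size ≥ 2 (or has a self-loop).
The vertices on cycles are {2, 3, 5, 6, 7, 8, 11} — 7 in total.

7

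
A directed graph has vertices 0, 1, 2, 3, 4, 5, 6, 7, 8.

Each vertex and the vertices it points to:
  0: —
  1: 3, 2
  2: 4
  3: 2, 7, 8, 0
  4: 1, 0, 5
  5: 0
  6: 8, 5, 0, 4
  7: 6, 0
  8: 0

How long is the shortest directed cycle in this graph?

3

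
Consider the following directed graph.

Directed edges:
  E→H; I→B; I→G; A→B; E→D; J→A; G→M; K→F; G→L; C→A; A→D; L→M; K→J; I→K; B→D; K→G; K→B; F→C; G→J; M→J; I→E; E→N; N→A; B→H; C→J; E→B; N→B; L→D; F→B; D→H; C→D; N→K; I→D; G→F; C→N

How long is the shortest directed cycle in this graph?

For each vertex v, BFS finds the shortest path from v back to v.
The shortest such closed walk is K → F → C → N → K, length 4.

4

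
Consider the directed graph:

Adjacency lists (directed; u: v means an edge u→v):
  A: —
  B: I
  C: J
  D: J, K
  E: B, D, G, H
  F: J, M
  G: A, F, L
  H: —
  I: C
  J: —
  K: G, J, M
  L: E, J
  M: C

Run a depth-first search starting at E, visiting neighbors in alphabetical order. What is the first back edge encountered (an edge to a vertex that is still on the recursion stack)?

DFS from E (visiting neighbors in alphabetical order); mark gray on enter, black on exit:
E gray
  B gray
    I gray
      C gray
        J gray
        J black
      C black
    I black
  B black
  D gray
    D→J: J black — skip
    K gray
      G gray
        A gray
        A black
        F gray
          F→J: J black — skip
          M gray
            M→C: C black — skip
          M black
        F black
        L gray
          L→E: E is gray → back edge
First back edge: L → E.

L→E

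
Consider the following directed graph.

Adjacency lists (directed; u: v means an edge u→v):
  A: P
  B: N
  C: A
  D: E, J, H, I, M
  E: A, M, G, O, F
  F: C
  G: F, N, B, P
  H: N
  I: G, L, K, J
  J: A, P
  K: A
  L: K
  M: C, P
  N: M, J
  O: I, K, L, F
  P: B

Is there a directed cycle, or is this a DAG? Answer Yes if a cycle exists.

DFS with white/gray/black marking, starting from E:
E gray
  A gray
    P gray
      B gray
        N gray
          M gray
            C gray
              C→A: A is gray → back edge
Back edge found, so a cycle exists: A → P → B → N → M → C → A.

Yes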